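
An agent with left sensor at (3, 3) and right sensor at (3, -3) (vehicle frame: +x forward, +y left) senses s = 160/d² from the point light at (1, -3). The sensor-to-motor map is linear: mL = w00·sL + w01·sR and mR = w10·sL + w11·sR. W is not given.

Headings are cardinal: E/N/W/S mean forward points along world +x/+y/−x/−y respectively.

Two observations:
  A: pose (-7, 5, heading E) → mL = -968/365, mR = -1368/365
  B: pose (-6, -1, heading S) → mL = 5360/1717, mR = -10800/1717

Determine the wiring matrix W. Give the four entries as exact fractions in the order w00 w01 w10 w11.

obs A: pose=(-7,5,E) → sL=80/73, sR=16/5, mL=-968/365, mR=-1368/365
obs B: pose=(-6,-1,S) → sL=160/17, sR=160/101, mL=5360/1717, mR=-10800/1717
sensor matrix S = [[80/73, 16/5], [160/17, 160/101]]; det S = -3557376/125341
solve [mL_A; mL_B] = S·[w00; w01] and [mR_A; mR_B] = S·[w10; w11]:
  w00 = 1/2, w01 = -1, w10 = -1/2, w11 = -1

1/2 -1 -1/2 -1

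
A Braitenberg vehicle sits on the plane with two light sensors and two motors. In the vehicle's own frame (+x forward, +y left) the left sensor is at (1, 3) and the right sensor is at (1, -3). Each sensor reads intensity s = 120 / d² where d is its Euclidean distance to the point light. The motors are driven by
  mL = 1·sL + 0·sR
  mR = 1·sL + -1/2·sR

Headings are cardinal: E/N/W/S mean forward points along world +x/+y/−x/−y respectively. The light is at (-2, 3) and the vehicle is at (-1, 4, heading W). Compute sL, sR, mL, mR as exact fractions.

30 15/2 30 105/4

left sensor world pos  = (-2, 1); dL² = 4
right sensor world pos = (-2, 7); dR² = 16
sL = 120/4 = 30
sR = 120/16 = 15/2
mL = 1·sL + 0·sR = 30
mR = 1·sL + -1/2·sR = 105/4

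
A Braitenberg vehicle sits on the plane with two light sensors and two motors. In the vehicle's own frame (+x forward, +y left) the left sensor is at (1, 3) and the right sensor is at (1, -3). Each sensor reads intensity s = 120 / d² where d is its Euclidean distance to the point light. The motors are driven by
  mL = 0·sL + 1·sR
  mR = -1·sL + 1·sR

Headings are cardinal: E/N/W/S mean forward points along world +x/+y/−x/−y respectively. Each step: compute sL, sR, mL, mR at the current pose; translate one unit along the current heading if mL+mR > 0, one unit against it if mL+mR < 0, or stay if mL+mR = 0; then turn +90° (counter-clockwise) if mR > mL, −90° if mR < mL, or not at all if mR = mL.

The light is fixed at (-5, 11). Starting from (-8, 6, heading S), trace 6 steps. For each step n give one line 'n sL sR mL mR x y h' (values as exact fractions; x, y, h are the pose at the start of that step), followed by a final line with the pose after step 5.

n=0: pose=(-8,6,S); sL=10/3, sR=5/3; mL=5/3, mR=-5/3; mL+mR=0 → advance +0; mR−mL=-10/3 → turn -1·90°
n=1: pose=(-8,6,W); sL=3/2, sR=6; mL=6, mR=9/2; mL+mR=21/2 → advance +1; mR−mL=-3/2 → turn -1·90°
n=2: pose=(-9,6,N); sL=24/13, sR=120/17; mL=120/17, mR=1152/221; mL+mR=2712/221 → advance +1; mR−mL=-24/13 → turn -1·90°
n=3: pose=(-9,7,E); sL=12, sR=60/29; mL=60/29, mR=-288/29; mL+mR=-228/29 → advance -1; mR−mL=-12 → turn -1·90°
n=4: pose=(-10,7,S); sL=120/29, sR=120/89; mL=120/89, mR=-7200/2581; mL+mR=-3720/2581 → advance -1; mR−mL=-120/29 → turn -1·90°
n=5: pose=(-10,8,W); sL=5/3, sR=10/3; mL=10/3, mR=5/3; mL+mR=5 → advance +1; mR−mL=-5/3 → turn -1·90°

0 10/3 5/3 5/3 -5/3 -8 6 S
1 3/2 6 6 9/2 -8 6 W
2 24/13 120/17 120/17 1152/221 -9 6 N
3 12 60/29 60/29 -288/29 -9 7 E
4 120/29 120/89 120/89 -7200/2581 -10 7 S
5 5/3 10/3 10/3 5/3 -10 8 W
final -11 8 N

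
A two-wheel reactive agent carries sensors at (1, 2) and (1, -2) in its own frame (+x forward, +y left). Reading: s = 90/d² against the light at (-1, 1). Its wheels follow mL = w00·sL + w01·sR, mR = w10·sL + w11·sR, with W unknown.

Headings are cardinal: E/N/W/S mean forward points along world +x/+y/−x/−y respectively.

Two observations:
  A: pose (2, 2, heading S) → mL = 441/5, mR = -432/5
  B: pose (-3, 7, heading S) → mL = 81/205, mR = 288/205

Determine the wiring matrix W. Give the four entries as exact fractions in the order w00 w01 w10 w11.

obs A: pose=(2,2,S) → sL=18/5, sR=90, mL=441/5, mR=-432/5
obs B: pose=(-3,7,S) → sL=18/5, sR=90/41, mL=81/205, mR=288/205
sensor matrix S = [[18/5, 90], [18/5, 90/41]]; det S = -12960/41
solve [mL_A; mL_B] = S·[w00; w01] and [mR_A; mR_B] = S·[w10; w11]:
  w00 = -1/2, w01 = 1, w10 = 1, w11 = -1

-1/2 1 1 -1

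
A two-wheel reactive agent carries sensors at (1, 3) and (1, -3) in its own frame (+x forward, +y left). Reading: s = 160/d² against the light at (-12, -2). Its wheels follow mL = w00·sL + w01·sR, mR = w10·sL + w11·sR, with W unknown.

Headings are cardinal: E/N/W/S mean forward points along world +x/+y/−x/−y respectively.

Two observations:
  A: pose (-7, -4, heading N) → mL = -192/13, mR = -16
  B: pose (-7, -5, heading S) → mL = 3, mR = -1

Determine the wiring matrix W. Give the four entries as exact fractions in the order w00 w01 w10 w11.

-1/2 1/2 -1/2 0

obs A: pose=(-7,-4,N) → sL=32, sR=32/13, mL=-192/13, mR=-16
obs B: pose=(-7,-5,S) → sL=2, sR=8, mL=3, mR=-1
sensor matrix S = [[32, 32/13], [2, 8]]; det S = 3264/13
solve [mL_A; mL_B] = S·[w00; w01] and [mR_A; mR_B] = S·[w10; w11]:
  w00 = -1/2, w01 = 1/2, w10 = -1/2, w11 = 0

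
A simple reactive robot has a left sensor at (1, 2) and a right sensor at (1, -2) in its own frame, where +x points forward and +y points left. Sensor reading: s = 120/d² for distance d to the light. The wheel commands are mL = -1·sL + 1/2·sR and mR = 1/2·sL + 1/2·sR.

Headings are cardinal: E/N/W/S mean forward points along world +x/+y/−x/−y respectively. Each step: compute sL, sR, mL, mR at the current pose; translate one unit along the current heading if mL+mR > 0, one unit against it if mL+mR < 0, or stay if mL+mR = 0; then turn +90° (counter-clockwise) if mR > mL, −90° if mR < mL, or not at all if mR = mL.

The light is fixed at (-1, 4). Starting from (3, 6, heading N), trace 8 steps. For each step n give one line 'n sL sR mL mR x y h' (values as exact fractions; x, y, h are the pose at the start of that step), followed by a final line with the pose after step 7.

0 120/13 8/3 -308/39 232/39 3 6 N
1 12 20/3 -26/3 28/3 3 5 W
2 24/5 120 276/5 312/5 2 5 S
3 6 6 -3 6 2 4 E
4 24 120/37 -828/37 504/37 3 4 N
5 20/3 12 -2/3 28/3 3 3 W
6 120/29 24 228/29 408/29 2 3 S
7 15/2 15/4 -45/8 45/8 2 2 E
final 2 2 N

n=0: pose=(3,6,N); sL=120/13, sR=8/3; mL=-308/39, mR=232/39; mL+mR=-76/39 → advance -1; mR−mL=180/13 → turn +1·90°
n=1: pose=(3,5,W); sL=12, sR=20/3; mL=-26/3, mR=28/3; mL+mR=2/3 → advance +1; mR−mL=18 → turn +1·90°
n=2: pose=(2,5,S); sL=24/5, sR=120; mL=276/5, mR=312/5; mL+mR=588/5 → advance +1; mR−mL=36/5 → turn +1·90°
n=3: pose=(2,4,E); sL=6, sR=6; mL=-3, mR=6; mL+mR=3 → advance +1; mR−mL=9 → turn +1·90°
n=4: pose=(3,4,N); sL=24, sR=120/37; mL=-828/37, mR=504/37; mL+mR=-324/37 → advance -1; mR−mL=36 → turn +1·90°
n=5: pose=(3,3,W); sL=20/3, sR=12; mL=-2/3, mR=28/3; mL+mR=26/3 → advance +1; mR−mL=10 → turn +1·90°
n=6: pose=(2,3,S); sL=120/29, sR=24; mL=228/29, mR=408/29; mL+mR=636/29 → advance +1; mR−mL=180/29 → turn +1·90°
n=7: pose=(2,2,E); sL=15/2, sR=15/4; mL=-45/8, mR=45/8; mL+mR=0 → advance +0; mR−mL=45/4 → turn +1·90°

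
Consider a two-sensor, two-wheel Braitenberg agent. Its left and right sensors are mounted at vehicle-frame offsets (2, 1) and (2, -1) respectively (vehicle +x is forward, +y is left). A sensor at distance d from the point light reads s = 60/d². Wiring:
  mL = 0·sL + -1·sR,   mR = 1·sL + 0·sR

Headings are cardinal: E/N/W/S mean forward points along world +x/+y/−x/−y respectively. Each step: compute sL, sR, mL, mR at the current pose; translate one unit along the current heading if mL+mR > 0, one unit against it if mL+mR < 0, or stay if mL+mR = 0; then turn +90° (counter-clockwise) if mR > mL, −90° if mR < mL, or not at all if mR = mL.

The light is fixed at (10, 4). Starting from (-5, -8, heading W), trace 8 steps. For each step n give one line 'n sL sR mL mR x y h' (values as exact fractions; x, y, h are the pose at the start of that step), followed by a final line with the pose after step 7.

0 30/229 6/41 -6/41 30/229 -5 -8 W
1 12/73 60/421 -60/421 12/73 -4 -8 S
2 5/24 3/17 -3/17 5/24 -4 -9 E
3 60/317 12/53 -12/53 60/317 -3 -9 N
4 2/15 30/197 -30/197 2/15 -3 -10 W
5 60/377 12/85 -12/85 60/377 -2 -10 S
6 15/74 15/89 -15/89 15/74 -2 -11 E
7 60/313 60/269 -60/269 60/313 -1 -11 N
final -1 -12 W

n=0: pose=(-5,-8,W); sL=30/229, sR=6/41; mL=-6/41, mR=30/229; mL+mR=-144/9389 → advance -1; mR−mL=2604/9389 → turn +1·90°
n=1: pose=(-4,-8,S); sL=12/73, sR=60/421; mL=-60/421, mR=12/73; mL+mR=672/30733 → advance +1; mR−mL=9432/30733 → turn +1·90°
n=2: pose=(-4,-9,E); sL=5/24, sR=3/17; mL=-3/17, mR=5/24; mL+mR=13/408 → advance +1; mR−mL=157/408 → turn +1·90°
n=3: pose=(-3,-9,N); sL=60/317, sR=12/53; mL=-12/53, mR=60/317; mL+mR=-624/16801 → advance -1; mR−mL=6984/16801 → turn +1·90°
n=4: pose=(-3,-10,W); sL=2/15, sR=30/197; mL=-30/197, mR=2/15; mL+mR=-56/2955 → advance -1; mR−mL=844/2955 → turn +1·90°
n=5: pose=(-2,-10,S); sL=60/377, sR=12/85; mL=-12/85, mR=60/377; mL+mR=576/32045 → advance +1; mR−mL=9624/32045 → turn +1·90°
n=6: pose=(-2,-11,E); sL=15/74, sR=15/89; mL=-15/89, mR=15/74; mL+mR=225/6586 → advance +1; mR−mL=2445/6586 → turn +1·90°
n=7: pose=(-1,-11,N); sL=60/313, sR=60/269; mL=-60/269, mR=60/313; mL+mR=-2640/84197 → advance -1; mR−mL=34920/84197 → turn +1·90°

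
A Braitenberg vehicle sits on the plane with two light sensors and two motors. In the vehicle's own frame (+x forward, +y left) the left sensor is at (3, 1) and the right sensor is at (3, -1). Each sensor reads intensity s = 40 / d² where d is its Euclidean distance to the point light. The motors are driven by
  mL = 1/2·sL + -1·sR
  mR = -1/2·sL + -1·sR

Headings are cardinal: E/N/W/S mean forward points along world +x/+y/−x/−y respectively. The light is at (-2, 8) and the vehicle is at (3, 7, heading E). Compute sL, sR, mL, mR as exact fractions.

5/8 10/17 -75/272 -245/272

left sensor world pos  = (6, 8); dL² = 64
right sensor world pos = (6, 6); dR² = 68
sL = 40/64 = 5/8
sR = 40/68 = 10/17
mL = 1/2·sL + -1·sR = -75/272
mR = -1/2·sL + -1·sR = -245/272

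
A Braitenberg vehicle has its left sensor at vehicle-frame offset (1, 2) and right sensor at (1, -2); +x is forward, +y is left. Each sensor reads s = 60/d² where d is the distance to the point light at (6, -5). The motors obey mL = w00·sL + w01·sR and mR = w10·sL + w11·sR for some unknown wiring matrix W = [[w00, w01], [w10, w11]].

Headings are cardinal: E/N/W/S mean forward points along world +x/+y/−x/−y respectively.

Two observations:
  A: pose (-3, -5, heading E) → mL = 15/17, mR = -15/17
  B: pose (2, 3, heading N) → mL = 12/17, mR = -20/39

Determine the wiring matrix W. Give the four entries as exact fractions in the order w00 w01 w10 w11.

obs A: pose=(-3,-5,E) → sL=15/17, sR=15/17, mL=15/17, mR=-15/17
obs B: pose=(2,3,N) → sL=20/39, sR=12/17, mL=12/17, mR=-20/39
sensor matrix S = [[15/17, 15/17], [20/39, 12/17]]; det S = 640/3757
solve [mL_A; mL_B] = S·[w00; w01] and [mR_A; mR_B] = S·[w10; w11]:
  w00 = 0, w01 = 1, w10 = -1, w11 = 0

0 1 -1 0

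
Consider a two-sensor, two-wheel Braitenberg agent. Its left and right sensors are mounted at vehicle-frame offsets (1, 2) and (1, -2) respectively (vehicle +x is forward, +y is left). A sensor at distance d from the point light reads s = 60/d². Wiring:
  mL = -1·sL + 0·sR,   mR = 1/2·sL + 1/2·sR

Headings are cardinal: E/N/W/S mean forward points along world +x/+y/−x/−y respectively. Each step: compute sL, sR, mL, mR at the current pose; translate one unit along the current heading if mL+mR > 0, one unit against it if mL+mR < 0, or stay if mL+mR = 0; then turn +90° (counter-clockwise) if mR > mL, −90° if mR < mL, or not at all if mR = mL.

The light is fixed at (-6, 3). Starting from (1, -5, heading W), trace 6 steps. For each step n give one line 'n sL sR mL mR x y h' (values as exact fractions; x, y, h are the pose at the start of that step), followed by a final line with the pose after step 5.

0 15/34 5/6 -15/34 65/102 1 -5 W
1 12/29 60/97 -12/29 1452/2813 0 -5 S
2 30/49 6/17 -30/49 402/833 0 -6 E
3 60/73 60/113 -60/73 5580/8249 -1 -6 N
4 3/8 3/4 -3/8 9/16 -1 -7 W
5 60/157 12/25 -60/157 1692/3925 -2 -7 S
final -2 -8 E

n=0: pose=(1,-5,W); sL=15/34, sR=5/6; mL=-15/34, mR=65/102; mL+mR=10/51 → advance +1; mR−mL=55/51 → turn +1·90°
n=1: pose=(0,-5,S); sL=12/29, sR=60/97; mL=-12/29, mR=1452/2813; mL+mR=288/2813 → advance +1; mR−mL=2616/2813 → turn +1·90°
n=2: pose=(0,-6,E); sL=30/49, sR=6/17; mL=-30/49, mR=402/833; mL+mR=-108/833 → advance -1; mR−mL=912/833 → turn +1·90°
n=3: pose=(-1,-6,N); sL=60/73, sR=60/113; mL=-60/73, mR=5580/8249; mL+mR=-1200/8249 → advance -1; mR−mL=12360/8249 → turn +1·90°
n=4: pose=(-1,-7,W); sL=3/8, sR=3/4; mL=-3/8, mR=9/16; mL+mR=3/16 → advance +1; mR−mL=15/16 → turn +1·90°
n=5: pose=(-2,-7,S); sL=60/157, sR=12/25; mL=-60/157, mR=1692/3925; mL+mR=192/3925 → advance +1; mR−mL=3192/3925 → turn +1·90°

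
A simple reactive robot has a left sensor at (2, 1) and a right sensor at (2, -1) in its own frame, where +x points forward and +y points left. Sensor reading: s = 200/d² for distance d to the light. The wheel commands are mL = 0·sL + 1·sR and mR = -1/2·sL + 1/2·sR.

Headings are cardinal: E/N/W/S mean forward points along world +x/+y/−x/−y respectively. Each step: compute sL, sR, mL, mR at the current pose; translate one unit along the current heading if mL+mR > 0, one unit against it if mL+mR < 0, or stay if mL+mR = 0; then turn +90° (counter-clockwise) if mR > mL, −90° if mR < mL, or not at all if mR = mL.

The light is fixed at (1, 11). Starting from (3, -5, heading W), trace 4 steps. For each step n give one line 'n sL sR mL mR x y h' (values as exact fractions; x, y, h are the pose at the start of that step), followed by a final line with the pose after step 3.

0 200/289 8/9 8/9 256/2601 3 -5 W
1 50/49 1 1 -1/98 2 -5 N
2 40/41 40/53 40/53 -240/2173 2 -4 E
3 100/149 20/29 20/29 40/4321 3 -4 S
final 3 -5 W

n=0: pose=(3,-5,W); sL=200/289, sR=8/9; mL=8/9, mR=256/2601; mL+mR=856/867 → advance +1; mR−mL=-2056/2601 → turn -1·90°
n=1: pose=(2,-5,N); sL=50/49, sR=1; mL=1, mR=-1/98; mL+mR=97/98 → advance +1; mR−mL=-99/98 → turn -1·90°
n=2: pose=(2,-4,E); sL=40/41, sR=40/53; mL=40/53, mR=-240/2173; mL+mR=1400/2173 → advance +1; mR−mL=-1880/2173 → turn -1·90°
n=3: pose=(3,-4,S); sL=100/149, sR=20/29; mL=20/29, mR=40/4321; mL+mR=3020/4321 → advance +1; mR−mL=-2940/4321 → turn -1·90°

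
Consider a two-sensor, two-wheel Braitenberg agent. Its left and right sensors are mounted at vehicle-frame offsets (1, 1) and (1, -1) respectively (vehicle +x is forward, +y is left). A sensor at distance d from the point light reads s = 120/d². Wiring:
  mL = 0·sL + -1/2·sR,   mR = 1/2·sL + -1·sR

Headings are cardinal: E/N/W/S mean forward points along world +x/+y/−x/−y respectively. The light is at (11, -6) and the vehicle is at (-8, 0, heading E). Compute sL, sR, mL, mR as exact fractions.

120/373 120/349 -60/349 -23820/130177

left sensor world pos  = (-7, 1); dL² = 373
right sensor world pos = (-7, -1); dR² = 349
sL = 120/373 = 120/373
sR = 120/349 = 120/349
mL = 0·sL + -1/2·sR = -60/349
mR = 1/2·sL + -1·sR = -23820/130177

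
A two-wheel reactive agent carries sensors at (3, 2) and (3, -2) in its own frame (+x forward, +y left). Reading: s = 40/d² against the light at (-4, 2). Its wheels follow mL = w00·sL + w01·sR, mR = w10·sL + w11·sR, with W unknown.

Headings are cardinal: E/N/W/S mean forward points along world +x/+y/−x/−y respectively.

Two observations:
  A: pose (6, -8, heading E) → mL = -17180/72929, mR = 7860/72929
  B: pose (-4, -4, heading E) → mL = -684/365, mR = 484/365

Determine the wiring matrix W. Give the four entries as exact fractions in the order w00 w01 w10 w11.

obs A: pose=(6,-8,E) → sL=40/233, sR=40/313, mL=-17180/72929, mR=7860/72929
obs B: pose=(-4,-4,E) → sL=8/5, sR=40/73, mL=-684/365, mR=484/365
sensor matrix S = [[40/233, 40/313], [8/5, 40/73]]; det S = -587776/5323817
solve [mL_A; mL_B] = S·[w00; w01] and [mR_A; mR_B] = S·[w10; w11]:
  w00 = -1, w01 = -1/2, w10 = 1, w11 = -1/2

-1 -1/2 1 -1/2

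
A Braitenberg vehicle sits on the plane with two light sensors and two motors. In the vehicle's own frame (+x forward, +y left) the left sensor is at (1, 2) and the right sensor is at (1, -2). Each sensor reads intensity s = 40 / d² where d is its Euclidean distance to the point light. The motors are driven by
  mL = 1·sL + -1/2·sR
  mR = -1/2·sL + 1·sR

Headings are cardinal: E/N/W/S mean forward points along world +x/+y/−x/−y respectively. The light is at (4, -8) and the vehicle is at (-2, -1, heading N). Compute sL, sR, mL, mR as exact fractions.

5/16 1/2 1/16 11/32

left sensor world pos  = (-4, 0); dL² = 128
right sensor world pos = (0, 0); dR² = 80
sL = 40/128 = 5/16
sR = 40/80 = 1/2
mL = 1·sL + -1/2·sR = 1/16
mR = -1/2·sL + 1·sR = 11/32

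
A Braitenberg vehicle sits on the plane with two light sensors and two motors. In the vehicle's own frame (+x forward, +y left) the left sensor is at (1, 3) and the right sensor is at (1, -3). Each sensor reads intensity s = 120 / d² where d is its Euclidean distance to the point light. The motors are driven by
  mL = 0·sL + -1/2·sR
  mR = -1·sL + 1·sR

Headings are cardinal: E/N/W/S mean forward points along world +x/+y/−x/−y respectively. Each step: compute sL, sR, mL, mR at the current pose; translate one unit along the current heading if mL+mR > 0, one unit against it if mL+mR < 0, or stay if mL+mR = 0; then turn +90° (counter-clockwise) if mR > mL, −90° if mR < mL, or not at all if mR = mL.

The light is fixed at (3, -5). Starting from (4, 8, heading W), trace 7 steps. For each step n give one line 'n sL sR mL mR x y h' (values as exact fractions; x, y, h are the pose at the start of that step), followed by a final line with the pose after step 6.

0 6/5 15/32 -15/64 -117/160 4 8 W
1 120/197 120/221 -60/221 -2880/43537 5 8 N
2 60/41 60/113 -30/113 -4320/4633 5 7 W
3 120/169 24/41 -12/41 -864/6929 6 7 N
4 30/17 3/5 -3/10 -99/85 6 6 W
5 24/29 120/193 -60/193 -1152/5597 7 6 N
6 60/29 60/89 -30/89 -3600/2581 7 5 W
final 8 5 N

n=0: pose=(4,8,W); sL=6/5, sR=15/32; mL=-15/64, mR=-117/160; mL+mR=-309/320 → advance -1; mR−mL=-159/320 → turn -1·90°
n=1: pose=(5,8,N); sL=120/197, sR=120/221; mL=-60/221, mR=-2880/43537; mL+mR=-14700/43537 → advance -1; mR−mL=8940/43537 → turn +1·90°
n=2: pose=(5,7,W); sL=60/41, sR=60/113; mL=-30/113, mR=-4320/4633; mL+mR=-5550/4633 → advance -1; mR−mL=-3090/4633 → turn -1·90°
n=3: pose=(6,7,N); sL=120/169, sR=24/41; mL=-12/41, mR=-864/6929; mL+mR=-2892/6929 → advance -1; mR−mL=1164/6929 → turn +1·90°
n=4: pose=(6,6,W); sL=30/17, sR=3/5; mL=-3/10, mR=-99/85; mL+mR=-249/170 → advance -1; mR−mL=-147/170 → turn -1·90°
n=5: pose=(7,6,N); sL=24/29, sR=120/193; mL=-60/193, mR=-1152/5597; mL+mR=-2892/5597 → advance -1; mR−mL=588/5597 → turn +1·90°
n=6: pose=(7,5,W); sL=60/29, sR=60/89; mL=-30/89, mR=-3600/2581; mL+mR=-4470/2581 → advance -1; mR−mL=-2730/2581 → turn -1·90°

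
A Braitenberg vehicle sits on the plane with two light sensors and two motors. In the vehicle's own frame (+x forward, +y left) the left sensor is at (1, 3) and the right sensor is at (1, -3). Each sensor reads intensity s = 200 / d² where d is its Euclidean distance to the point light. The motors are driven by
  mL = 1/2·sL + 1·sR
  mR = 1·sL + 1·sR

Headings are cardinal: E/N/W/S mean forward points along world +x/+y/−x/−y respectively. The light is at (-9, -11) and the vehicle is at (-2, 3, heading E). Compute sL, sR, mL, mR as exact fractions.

left sensor world pos  = (-1, 6); dL² = 353
right sensor world pos = (-1, 0); dR² = 185
sL = 200/353 = 200/353
sR = 200/185 = 40/37
mL = 1/2·sL + 1·sR = 17820/13061
mR = 1·sL + 1·sR = 21520/13061

200/353 40/37 17820/13061 21520/13061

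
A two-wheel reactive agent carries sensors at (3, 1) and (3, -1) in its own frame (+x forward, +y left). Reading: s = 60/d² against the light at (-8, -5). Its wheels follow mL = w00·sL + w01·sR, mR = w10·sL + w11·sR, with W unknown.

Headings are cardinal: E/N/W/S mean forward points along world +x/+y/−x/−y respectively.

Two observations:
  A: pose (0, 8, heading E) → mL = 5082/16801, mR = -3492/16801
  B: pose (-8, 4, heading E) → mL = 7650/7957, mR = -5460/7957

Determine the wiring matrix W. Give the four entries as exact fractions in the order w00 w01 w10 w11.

obs A: pose=(0,8,E) → sL=60/317, sR=12/53, mL=5082/16801, mR=-3492/16801
obs B: pose=(-8,4,E) → sL=60/109, sR=60/73, mL=7650/7957, mR=-5460/7957
sensor matrix S = [[60/317, 12/53], [60/109, 60/73]]; det S = 4135680/133685557
solve [mL_A; mL_B] = S·[w00; w01] and [mR_A; mR_B] = S·[w10; w11]:
  w00 = 1, w01 = 1/2, w10 = -1/2, w11 = -1/2

1 1/2 -1/2 -1/2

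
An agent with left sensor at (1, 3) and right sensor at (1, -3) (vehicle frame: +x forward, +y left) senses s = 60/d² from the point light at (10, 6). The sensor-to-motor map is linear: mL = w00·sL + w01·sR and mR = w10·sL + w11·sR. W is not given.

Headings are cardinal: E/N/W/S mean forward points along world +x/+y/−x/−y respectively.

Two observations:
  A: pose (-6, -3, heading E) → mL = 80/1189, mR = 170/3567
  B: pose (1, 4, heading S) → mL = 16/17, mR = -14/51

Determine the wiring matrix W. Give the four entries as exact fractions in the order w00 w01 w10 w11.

1 -1 -1/2 1

obs A: pose=(-6,-3,E) → sL=20/87, sR=20/123, mL=80/1189, mR=170/3567
obs B: pose=(1,4,S) → sL=4/3, sR=20/51, mL=16/17, mR=-14/51
sensor matrix S = [[20/87, 20/123], [4/3, 20/51]]; det S = -2560/20213
solve [mL_A; mL_B] = S·[w00; w01] and [mR_A; mR_B] = S·[w10; w11]:
  w00 = 1, w01 = -1, w10 = -1/2, w11 = 1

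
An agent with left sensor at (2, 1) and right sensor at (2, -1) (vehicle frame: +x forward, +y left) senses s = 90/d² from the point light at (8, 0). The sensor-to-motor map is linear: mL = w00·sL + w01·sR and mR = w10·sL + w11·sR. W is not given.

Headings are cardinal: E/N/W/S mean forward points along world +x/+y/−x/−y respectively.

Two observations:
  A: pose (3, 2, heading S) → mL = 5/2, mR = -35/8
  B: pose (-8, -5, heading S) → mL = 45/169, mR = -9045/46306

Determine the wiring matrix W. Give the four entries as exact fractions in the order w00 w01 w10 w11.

0 1 -1 1/2

obs A: pose=(3,2,S) → sL=45/8, sR=5/2, mL=5/2, mR=-35/8
obs B: pose=(-8,-5,S) → sL=45/137, sR=45/169, mL=45/169, mR=-9045/46306
sensor matrix S = [[45/8, 5/2], [45/137, 45/169]]; det S = 125325/185224
solve [mL_A; mL_B] = S·[w00; w01] and [mR_A; mR_B] = S·[w10; w11]:
  w00 = 0, w01 = 1, w10 = -1, w11 = 1/2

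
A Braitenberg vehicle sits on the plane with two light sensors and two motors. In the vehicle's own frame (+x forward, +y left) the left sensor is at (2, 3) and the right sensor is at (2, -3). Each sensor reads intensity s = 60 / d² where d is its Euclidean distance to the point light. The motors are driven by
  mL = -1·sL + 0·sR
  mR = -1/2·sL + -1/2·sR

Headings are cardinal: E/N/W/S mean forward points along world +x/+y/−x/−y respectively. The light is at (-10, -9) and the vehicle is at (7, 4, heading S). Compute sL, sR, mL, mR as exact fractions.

60/521 60/317 -60/521 -25140/165157

left sensor world pos  = (10, 2); dL² = 521
right sensor world pos = (4, 2); dR² = 317
sL = 60/521 = 60/521
sR = 60/317 = 60/317
mL = -1·sL + 0·sR = -60/521
mR = -1/2·sL + -1/2·sR = -25140/165157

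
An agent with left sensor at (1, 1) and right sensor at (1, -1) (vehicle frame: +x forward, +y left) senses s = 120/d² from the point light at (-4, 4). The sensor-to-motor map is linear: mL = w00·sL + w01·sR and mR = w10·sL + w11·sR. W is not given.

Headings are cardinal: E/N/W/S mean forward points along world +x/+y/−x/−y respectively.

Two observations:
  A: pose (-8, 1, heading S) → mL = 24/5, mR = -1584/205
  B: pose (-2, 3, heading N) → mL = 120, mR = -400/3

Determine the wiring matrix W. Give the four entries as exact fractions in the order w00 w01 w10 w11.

1 0 -1 -1

obs A: pose=(-8,1,S) → sL=24/5, sR=120/41, mL=24/5, mR=-1584/205
obs B: pose=(-2,3,N) → sL=120, sR=40/3, mL=120, mR=-400/3
sensor matrix S = [[24/5, 120/41], [120, 40/3]]; det S = -11776/41
solve [mL_A; mL_B] = S·[w00; w01] and [mR_A; mR_B] = S·[w10; w11]:
  w00 = 1, w01 = 0, w10 = -1, w11 = -1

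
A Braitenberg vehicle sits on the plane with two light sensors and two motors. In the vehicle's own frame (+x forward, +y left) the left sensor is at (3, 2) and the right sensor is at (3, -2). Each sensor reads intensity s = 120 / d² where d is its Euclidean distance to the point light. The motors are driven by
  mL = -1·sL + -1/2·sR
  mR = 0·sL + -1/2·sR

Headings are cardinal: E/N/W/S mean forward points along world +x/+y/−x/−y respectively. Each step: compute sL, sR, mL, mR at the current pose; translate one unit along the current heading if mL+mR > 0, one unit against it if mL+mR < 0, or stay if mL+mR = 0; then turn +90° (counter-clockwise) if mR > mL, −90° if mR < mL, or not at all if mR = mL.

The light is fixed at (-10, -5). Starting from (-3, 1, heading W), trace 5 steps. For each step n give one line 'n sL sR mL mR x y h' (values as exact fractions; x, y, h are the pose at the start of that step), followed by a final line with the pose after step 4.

0 15/4 3/2 -9/2 -3/4 -3 1 W
1 120/109 8/3 -796/327 -4/3 -2 1 S
2 60/101 60/73 -7410/7373 -30/73 -2 2 E
3 24/25 120/181 -5844/4525 -60/181 -3 2 N
4 15/4 3/2 -9/2 -3/4 -3 1 W
final -2 1 S

n=0: pose=(-3,1,W); sL=15/4, sR=3/2; mL=-9/2, mR=-3/4; mL+mR=-21/4 → advance -1; mR−mL=15/4 → turn +1·90°
n=1: pose=(-2,1,S); sL=120/109, sR=8/3; mL=-796/327, mR=-4/3; mL+mR=-1232/327 → advance -1; mR−mL=120/109 → turn +1·90°
n=2: pose=(-2,2,E); sL=60/101, sR=60/73; mL=-7410/7373, mR=-30/73; mL+mR=-10440/7373 → advance -1; mR−mL=60/101 → turn +1·90°
n=3: pose=(-3,2,N); sL=24/25, sR=120/181; mL=-5844/4525, mR=-60/181; mL+mR=-7344/4525 → advance -1; mR−mL=24/25 → turn +1·90°
n=4: pose=(-3,1,W); sL=15/4, sR=3/2; mL=-9/2, mR=-3/4; mL+mR=-21/4 → advance -1; mR−mL=15/4 → turn +1·90°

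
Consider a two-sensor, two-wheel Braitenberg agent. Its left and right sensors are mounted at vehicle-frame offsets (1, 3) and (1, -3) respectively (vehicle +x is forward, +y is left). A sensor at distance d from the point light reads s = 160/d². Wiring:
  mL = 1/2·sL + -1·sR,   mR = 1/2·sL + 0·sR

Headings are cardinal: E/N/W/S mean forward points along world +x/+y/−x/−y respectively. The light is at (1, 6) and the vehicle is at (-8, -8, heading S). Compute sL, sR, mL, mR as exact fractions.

160/261 160/369 -1360/10701 80/261

left sensor world pos  = (-5, -9); dL² = 261
right sensor world pos = (-11, -9); dR² = 369
sL = 160/261 = 160/261
sR = 160/369 = 160/369
mL = 1/2·sL + -1·sR = -1360/10701
mR = 1/2·sL + 0·sR = 80/261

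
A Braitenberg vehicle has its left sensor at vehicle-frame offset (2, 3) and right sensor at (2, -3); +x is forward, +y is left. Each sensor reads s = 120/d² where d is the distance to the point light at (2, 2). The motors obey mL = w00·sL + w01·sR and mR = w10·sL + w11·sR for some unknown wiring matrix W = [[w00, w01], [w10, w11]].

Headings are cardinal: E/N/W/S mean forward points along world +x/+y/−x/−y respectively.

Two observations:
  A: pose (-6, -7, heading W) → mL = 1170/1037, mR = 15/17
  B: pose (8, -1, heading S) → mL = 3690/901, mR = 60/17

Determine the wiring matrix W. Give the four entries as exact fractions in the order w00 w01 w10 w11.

obs A: pose=(-6,-7,W) → sL=30/61, sR=15/17, mL=1170/1037, mR=15/17
obs B: pose=(8,-1,S) → sL=60/53, sR=60/17, mL=3690/901, mR=60/17
sensor matrix S = [[30/61, 15/17], [60/53, 60/17]]; det S = 40500/54961
solve [mL_A; mL_B] = S·[w00; w01] and [mR_A; mR_B] = S·[w10; w11]:
  w00 = 1/2, w01 = 1, w10 = 0, w11 = 1

1/2 1 0 1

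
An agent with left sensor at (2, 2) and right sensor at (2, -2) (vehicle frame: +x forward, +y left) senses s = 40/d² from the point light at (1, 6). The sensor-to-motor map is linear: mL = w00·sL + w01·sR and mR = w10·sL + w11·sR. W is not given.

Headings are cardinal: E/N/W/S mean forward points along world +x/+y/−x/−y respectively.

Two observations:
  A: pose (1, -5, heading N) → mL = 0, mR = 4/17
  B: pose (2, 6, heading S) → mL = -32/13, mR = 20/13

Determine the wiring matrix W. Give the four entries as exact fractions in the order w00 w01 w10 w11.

1/2 -1/2 1/2 0

obs A: pose=(1,-5,N) → sL=8/17, sR=8/17, mL=0, mR=4/17
obs B: pose=(2,6,S) → sL=40/13, sR=8, mL=-32/13, mR=20/13
sensor matrix S = [[8/17, 8/17], [40/13, 8]]; det S = 512/221
solve [mL_A; mL_B] = S·[w00; w01] and [mR_A; mR_B] = S·[w10; w11]:
  w00 = 1/2, w01 = -1/2, w10 = 1/2, w11 = 0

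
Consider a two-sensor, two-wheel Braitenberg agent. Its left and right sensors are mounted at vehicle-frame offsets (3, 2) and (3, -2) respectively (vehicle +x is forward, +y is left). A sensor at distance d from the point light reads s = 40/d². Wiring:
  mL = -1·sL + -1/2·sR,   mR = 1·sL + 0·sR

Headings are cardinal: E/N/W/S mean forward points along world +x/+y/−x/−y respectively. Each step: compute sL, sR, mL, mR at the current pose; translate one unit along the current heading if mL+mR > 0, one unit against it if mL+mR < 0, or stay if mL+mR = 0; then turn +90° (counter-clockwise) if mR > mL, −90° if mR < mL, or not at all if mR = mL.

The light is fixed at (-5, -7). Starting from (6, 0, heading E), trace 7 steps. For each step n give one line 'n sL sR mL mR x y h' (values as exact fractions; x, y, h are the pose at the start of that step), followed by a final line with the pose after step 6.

n=0: pose=(6,0,E); sL=40/277, sR=40/221; mL=-14380/61217, mR=40/277; mL+mR=-20/221 → advance -1; mR−mL=23220/61217 → turn +1·90°
n=1: pose=(5,0,N); sL=10/41, sR=10/61; mL=-815/2501, mR=10/41; mL+mR=-5/61 → advance -1; mR−mL=1425/2501 → turn +1·90°
n=2: pose=(5,-1,W); sL=8/13, sR=40/113; mL=-1164/1469, mR=8/13; mL+mR=-20/113 → advance -1; mR−mL=2068/1469 → turn +1·90°
n=3: pose=(6,-1,S); sL=20/89, sR=4/9; mL=-358/801, mR=20/89; mL+mR=-2/9 → advance -1; mR−mL=538/801 → turn +1·90°
n=4: pose=(6,0,E); sL=40/277, sR=40/221; mL=-14380/61217, mR=40/277; mL+mR=-20/221 → advance -1; mR−mL=23220/61217 → turn +1·90°
n=5: pose=(5,0,N); sL=10/41, sR=10/61; mL=-815/2501, mR=10/41; mL+mR=-5/61 → advance -1; mR−mL=1425/2501 → turn +1·90°
n=6: pose=(5,-1,W); sL=8/13, sR=40/113; mL=-1164/1469, mR=8/13; mL+mR=-20/113 → advance -1; mR−mL=2068/1469 → turn +1·90°

0 40/277 40/221 -14380/61217 40/277 6 0 E
1 10/41 10/61 -815/2501 10/41 5 0 N
2 8/13 40/113 -1164/1469 8/13 5 -1 W
3 20/89 4/9 -358/801 20/89 6 -1 S
4 40/277 40/221 -14380/61217 40/277 6 0 E
5 10/41 10/61 -815/2501 10/41 5 0 N
6 8/13 40/113 -1164/1469 8/13 5 -1 W
final 6 -1 S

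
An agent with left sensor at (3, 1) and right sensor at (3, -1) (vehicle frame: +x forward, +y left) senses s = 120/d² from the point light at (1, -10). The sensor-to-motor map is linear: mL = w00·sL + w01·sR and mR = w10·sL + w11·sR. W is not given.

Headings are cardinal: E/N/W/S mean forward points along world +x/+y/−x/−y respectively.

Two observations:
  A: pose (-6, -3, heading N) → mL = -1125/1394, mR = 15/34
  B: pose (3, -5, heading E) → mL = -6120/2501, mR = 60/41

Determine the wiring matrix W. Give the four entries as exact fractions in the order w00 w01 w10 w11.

obs A: pose=(-6,-3,N) → sL=30/41, sR=15/17, mL=-1125/1394, mR=15/34
obs B: pose=(3,-5,E) → sL=120/61, sR=120/41, mL=-6120/2501, mR=60/41
sensor matrix S = [[30/41, 15/17], [120/61, 120/41]]; det S = 707400/1743197
solve [mL_A; mL_B] = S·[w00; w01] and [mR_A; mR_B] = S·[w10; w11]:
  w00 = -1/2, w01 = -1/2, w10 = 0, w11 = 1/2

-1/2 -1/2 0 1/2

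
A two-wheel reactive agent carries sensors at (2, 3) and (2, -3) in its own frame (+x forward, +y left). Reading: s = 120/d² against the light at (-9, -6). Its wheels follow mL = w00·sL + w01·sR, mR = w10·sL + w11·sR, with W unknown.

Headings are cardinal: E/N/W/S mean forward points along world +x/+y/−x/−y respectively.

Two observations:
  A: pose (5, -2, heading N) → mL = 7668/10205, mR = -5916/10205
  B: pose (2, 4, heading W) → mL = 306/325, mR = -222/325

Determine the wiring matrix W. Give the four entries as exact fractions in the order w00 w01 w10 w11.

1/2 1 -1 1/2

obs A: pose=(5,-2,N) → sL=120/157, sR=24/65, mL=7668/10205, mR=-5916/10205
obs B: pose=(2,4,W) → sL=12/13, sR=12/25, mL=306/325, mR=-222/325
sensor matrix S = [[120/157, 24/65], [12/13, 12/25]]; det S = 3456/132665
solve [mL_A; mL_B] = S·[w00; w01] and [mR_A; mR_B] = S·[w10; w11]:
  w00 = 1/2, w01 = 1, w10 = -1, w11 = 1/2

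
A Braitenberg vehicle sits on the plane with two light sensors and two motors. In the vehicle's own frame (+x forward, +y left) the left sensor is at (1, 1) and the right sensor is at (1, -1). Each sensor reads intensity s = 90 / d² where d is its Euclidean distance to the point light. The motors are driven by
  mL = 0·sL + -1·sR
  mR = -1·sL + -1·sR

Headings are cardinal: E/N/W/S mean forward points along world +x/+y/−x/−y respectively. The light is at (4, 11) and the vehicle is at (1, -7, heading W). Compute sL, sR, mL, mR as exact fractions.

90/377 18/61 -18/61 -12276/22997

left sensor world pos  = (0, -8); dL² = 377
right sensor world pos = (0, -6); dR² = 305
sL = 90/377 = 90/377
sR = 90/305 = 18/61
mL = 0·sL + -1·sR = -18/61
mR = -1·sL + -1·sR = -12276/22997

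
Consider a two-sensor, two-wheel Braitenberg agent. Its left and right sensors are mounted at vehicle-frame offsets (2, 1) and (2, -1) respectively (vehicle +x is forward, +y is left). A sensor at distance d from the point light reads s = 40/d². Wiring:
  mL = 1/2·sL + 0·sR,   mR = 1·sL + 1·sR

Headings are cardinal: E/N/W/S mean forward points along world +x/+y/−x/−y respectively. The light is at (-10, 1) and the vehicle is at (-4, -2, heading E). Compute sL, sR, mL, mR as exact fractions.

10/17 1/2 5/17 37/34

left sensor world pos  = (-2, -1); dL² = 68
right sensor world pos = (-2, -3); dR² = 80
sL = 40/68 = 10/17
sR = 40/80 = 1/2
mL = 1/2·sL + 0·sR = 5/17
mR = 1·sL + 1·sR = 37/34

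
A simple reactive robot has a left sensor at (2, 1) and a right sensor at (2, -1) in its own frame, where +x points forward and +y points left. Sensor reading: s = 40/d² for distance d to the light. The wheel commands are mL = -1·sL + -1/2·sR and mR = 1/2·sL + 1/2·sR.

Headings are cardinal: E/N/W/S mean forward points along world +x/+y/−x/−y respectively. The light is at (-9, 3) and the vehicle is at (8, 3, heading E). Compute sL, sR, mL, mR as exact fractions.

left sensor world pos  = (10, 4); dL² = 362
right sensor world pos = (10, 2); dR² = 362
sL = 40/362 = 20/181
sR = 40/362 = 20/181
mL = -1·sL + -1/2·sR = -30/181
mR = 1/2·sL + 1/2·sR = 20/181

20/181 20/181 -30/181 20/181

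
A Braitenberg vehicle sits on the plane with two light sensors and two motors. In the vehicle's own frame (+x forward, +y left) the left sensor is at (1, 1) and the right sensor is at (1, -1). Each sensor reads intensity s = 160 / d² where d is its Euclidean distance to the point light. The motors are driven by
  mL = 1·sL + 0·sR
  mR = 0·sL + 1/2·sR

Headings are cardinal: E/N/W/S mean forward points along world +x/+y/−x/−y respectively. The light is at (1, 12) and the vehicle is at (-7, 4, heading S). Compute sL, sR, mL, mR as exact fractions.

left sensor world pos  = (-6, 3); dL² = 130
right sensor world pos = (-8, 3); dR² = 162
sL = 160/130 = 16/13
sR = 160/162 = 80/81
mL = 1·sL + 0·sR = 16/13
mR = 0·sL + 1/2·sR = 40/81

16/13 80/81 16/13 40/81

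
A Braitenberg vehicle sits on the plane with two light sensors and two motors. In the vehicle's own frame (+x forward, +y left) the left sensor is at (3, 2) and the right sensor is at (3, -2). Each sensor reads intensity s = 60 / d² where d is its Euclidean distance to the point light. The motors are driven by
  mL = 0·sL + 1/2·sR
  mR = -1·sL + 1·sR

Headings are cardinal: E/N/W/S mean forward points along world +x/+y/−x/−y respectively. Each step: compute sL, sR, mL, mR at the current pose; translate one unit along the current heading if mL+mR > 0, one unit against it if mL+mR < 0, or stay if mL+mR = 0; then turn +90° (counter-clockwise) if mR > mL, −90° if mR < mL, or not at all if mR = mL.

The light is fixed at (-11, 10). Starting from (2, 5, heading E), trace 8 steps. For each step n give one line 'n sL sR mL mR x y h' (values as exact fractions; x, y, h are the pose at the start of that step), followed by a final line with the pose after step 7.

n=0: pose=(2,5,E); sL=12/53, sR=12/61; mL=6/61, mR=-96/3233; mL+mR=222/3233 → advance +1; mR−mL=-414/3233 → turn -1·90°
n=1: pose=(3,5,S); sL=3/16, sR=15/52; mL=15/104, mR=21/208; mL+mR=51/208 → advance +1; mR−mL=-9/208 → turn -1·90°
n=2: pose=(3,4,W); sL=12/37, sR=60/137; mL=30/137, mR=576/5069; mL+mR=1686/5069 → advance +1; mR−mL=-534/5069 → turn -1·90°
n=3: pose=(2,4,N); sL=6/13, sR=10/39; mL=5/39, mR=-8/39; mL+mR=-1/13 → advance -1; mR−mL=-1/3 → turn -1·90°
n=4: pose=(2,3,E); sL=60/281, sR=60/337; mL=30/337, mR=-3360/94697; mL+mR=5070/94697 → advance +1; mR−mL=-11790/94697 → turn -1·90°
n=5: pose=(3,3,S); sL=15/89, sR=15/61; mL=15/122, mR=420/5429; mL+mR=2175/10858 → advance +1; mR−mL=-495/10858 → turn -1·90°
n=6: pose=(3,2,W); sL=60/221, sR=60/157; mL=30/157, mR=3840/34697; mL+mR=10470/34697 → advance +1; mR−mL=-2790/34697 → turn -1·90°
n=7: pose=(2,2,N); sL=30/73, sR=6/25; mL=3/25, mR=-312/1825; mL+mR=-93/1825 → advance -1; mR−mL=-531/1825 → turn -1·90°

0 12/53 12/61 6/61 -96/3233 2 5 E
1 3/16 15/52 15/104 21/208 3 5 S
2 12/37 60/137 30/137 576/5069 3 4 W
3 6/13 10/39 5/39 -8/39 2 4 N
4 60/281 60/337 30/337 -3360/94697 2 3 E
5 15/89 15/61 15/122 420/5429 3 3 S
6 60/221 60/157 30/157 3840/34697 3 2 W
7 30/73 6/25 3/25 -312/1825 2 2 N
final 2 1 E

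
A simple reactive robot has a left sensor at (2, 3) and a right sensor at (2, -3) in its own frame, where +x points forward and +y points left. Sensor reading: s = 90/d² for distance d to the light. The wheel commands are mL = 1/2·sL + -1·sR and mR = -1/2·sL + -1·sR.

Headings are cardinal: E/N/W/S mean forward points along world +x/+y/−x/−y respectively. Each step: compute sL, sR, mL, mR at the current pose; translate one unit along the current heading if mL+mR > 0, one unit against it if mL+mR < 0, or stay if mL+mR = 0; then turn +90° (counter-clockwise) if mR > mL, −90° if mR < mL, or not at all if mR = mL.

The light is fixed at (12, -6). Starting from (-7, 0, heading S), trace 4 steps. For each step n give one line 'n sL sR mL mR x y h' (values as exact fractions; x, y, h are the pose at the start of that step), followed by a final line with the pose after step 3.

0 45/136 9/50 -99/6800 -2349/6800 -7 0 S
1 90/457 90/541 -16785/247237 -65475/247237 -7 1 W
2 5/29 5/17 -205/986 -375/986 -6 1 N
3 90/337 18/53 -3681/17861 -8451/17861 -6 0 E
final -7 0 S

n=0: pose=(-7,0,S); sL=45/136, sR=9/50; mL=-99/6800, mR=-2349/6800; mL+mR=-9/25 → advance -1; mR−mL=-45/136 → turn -1·90°
n=1: pose=(-7,1,W); sL=90/457, sR=90/541; mL=-16785/247237, mR=-65475/247237; mL+mR=-180/541 → advance -1; mR−mL=-90/457 → turn -1·90°
n=2: pose=(-6,1,N); sL=5/29, sR=5/17; mL=-205/986, mR=-375/986; mL+mR=-10/17 → advance -1; mR−mL=-5/29 → turn -1·90°
n=3: pose=(-6,0,E); sL=90/337, sR=18/53; mL=-3681/17861, mR=-8451/17861; mL+mR=-36/53 → advance -1; mR−mL=-90/337 → turn -1·90°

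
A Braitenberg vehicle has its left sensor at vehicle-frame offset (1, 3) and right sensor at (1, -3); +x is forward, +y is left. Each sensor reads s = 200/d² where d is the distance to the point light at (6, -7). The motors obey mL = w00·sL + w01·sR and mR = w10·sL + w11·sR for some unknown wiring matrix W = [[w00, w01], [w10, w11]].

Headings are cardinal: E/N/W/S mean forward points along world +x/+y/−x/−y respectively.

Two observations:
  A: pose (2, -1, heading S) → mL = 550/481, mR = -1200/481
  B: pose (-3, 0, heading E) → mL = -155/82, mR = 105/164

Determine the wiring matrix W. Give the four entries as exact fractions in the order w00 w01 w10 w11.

obs A: pose=(2,-1,S) → sL=100/13, sR=100/37, mL=550/481, mR=-1200/481
obs B: pose=(-3,0,E) → sL=50/41, sR=5/2, mL=-155/82, mR=105/164
sensor matrix S = [[100/13, 100/37], [50/41, 5/2]]; det S = 314250/19721
solve [mL_A; mL_B] = S·[w00; w01] and [mR_A; mR_B] = S·[w10; w11]:
  w00 = 1/2, w01 = -1, w10 = -1/2, w11 = 1/2

1/2 -1 -1/2 1/2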